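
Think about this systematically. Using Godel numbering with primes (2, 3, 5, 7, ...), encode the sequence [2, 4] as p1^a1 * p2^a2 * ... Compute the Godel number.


Encode each element as an exponent of the corresponding prime:
  2^2 = 4
  3^4 = 81
Product = 4 * 81 = 324

324


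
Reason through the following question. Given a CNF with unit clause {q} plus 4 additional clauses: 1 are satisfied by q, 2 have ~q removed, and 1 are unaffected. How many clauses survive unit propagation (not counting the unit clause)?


Satisfied (removed): 1
Shortened (remain): 2
Unchanged (remain): 1
Remaining = 2 + 1 = 3

3


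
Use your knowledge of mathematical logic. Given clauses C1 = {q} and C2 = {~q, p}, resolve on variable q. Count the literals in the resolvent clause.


Remove q from C1 and ~q from C2.
C1 remainder: {}
C2 remainder: {p}
Union (resolvent): {p}
Resolvent has 1 literal(s).

1


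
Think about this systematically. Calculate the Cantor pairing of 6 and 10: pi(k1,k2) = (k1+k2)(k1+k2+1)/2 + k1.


k1 + k2 = 16
(k1+k2)(k1+k2+1)/2 = 16 * 17 / 2 = 136
pi = 136 + 6 = 142

142


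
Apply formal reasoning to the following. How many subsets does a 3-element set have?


The power set of a set with n elements has 2^n elements.
|P(S)| = 2^3 = 8

8


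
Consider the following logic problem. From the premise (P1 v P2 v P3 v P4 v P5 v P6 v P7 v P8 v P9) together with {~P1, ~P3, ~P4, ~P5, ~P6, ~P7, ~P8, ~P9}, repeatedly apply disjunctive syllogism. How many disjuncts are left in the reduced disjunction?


Original disjuncts (9): P1, P2, P3, P4, P5, P6, P7, P8, P9
Negated (eliminate): ~P1, ~P3, ~P4, ~P5, ~P6, ~P7, ~P8, ~P9
Remaining disjuncts: P2
Count = 9 - 8 = 1

1


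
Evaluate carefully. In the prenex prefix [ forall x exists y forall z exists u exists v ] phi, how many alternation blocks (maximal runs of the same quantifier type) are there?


Quantifier-type sequence: A E A E E  (A=forall, E=exists)
Group into maximal same-type runs:
  Ax1 | Ex1 | Ax1 | Ex2
Number of blocks = 4

4


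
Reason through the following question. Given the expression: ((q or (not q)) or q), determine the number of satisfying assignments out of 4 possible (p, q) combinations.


Check all 4 assignments:
p=0, q=0: 1
p=0, q=1: 1
p=1, q=0: 1
p=1, q=1: 1
Count of True = 4

4


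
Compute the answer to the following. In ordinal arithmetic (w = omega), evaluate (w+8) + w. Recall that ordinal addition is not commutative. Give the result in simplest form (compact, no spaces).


Compute (w+8) + w.
Ordinal + is associative but NOT commutative; for finite n>0, n + w = w but w + n stays w+n.
(w+8) + w = w + (8+w) = w + w = w*2 (the finite tail 8 is absorbed by the right w).
Result = w*2

w*2


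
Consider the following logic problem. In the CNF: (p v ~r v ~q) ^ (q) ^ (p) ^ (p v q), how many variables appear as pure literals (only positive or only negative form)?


Check each variable for pure literal status:
p: pure positive
q: mixed (not pure)
r: pure negative
Pure literal count = 2

2


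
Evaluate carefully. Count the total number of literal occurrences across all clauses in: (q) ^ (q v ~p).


Counting literals in each clause:
Clause 1: 1 literal(s)
Clause 2: 2 literal(s)
Total = 3

3


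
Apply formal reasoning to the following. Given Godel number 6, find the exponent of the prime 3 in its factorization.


Factorize 6 by dividing by 3 repeatedly.
Division steps: 3 divides 6 exactly 1 time(s).
Exponent of 3 = 1

1


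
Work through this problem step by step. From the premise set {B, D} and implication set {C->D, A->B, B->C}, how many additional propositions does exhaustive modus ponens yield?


Initial facts: {B, D}
Apply modus ponens to closure:
  B and B->C  =>  C
Final known: {B, C, D}
New propositions: {C}
Count = 1

1


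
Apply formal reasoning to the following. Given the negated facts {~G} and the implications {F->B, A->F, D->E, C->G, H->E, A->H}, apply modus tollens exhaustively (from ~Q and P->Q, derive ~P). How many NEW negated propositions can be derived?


Initial negated facts: {~G}
Apply modus tollens to closure:
  ~G and C->G  =>  ~C
Final negated: {~C, ~G}
New negations: {~C}
Count = 1

1


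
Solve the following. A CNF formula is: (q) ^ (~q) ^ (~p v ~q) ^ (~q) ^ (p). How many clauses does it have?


A CNF formula is a conjunction of clauses.
Clauses are separated by ^.
Counting the conjuncts: 5 clauses.

5


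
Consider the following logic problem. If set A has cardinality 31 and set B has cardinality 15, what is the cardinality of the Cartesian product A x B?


The Cartesian product A x B contains all ordered pairs (a, b).
|A x B| = |A| * |B| = 31 * 15 = 465

465


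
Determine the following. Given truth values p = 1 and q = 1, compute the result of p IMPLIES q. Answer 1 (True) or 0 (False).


p = 1, q = 1
Operation: p IMPLIES q
Evaluate: 1 IMPLIES 1 = 1

1


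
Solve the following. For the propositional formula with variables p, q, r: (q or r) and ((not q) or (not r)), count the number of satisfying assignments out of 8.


Evaluate all 8 assignments for p, q, r:
p=0, q=0, r=0: 0
p=0, q=0, r=1: 1
p=0, q=1, r=0: 1
p=0, q=1, r=1: 0
p=1, q=0, r=0: 0
p=1, q=0, r=1: 1
p=1, q=1, r=0: 1
p=1, q=1, r=1: 0
Satisfying count = 4

4


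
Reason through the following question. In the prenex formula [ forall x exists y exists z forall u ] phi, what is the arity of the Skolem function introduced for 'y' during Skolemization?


Quantifier prefix: forall x exists y exists z forall u
'y' is existentially quantified at position 2.
Universal variables preceding it: x
Skolem function arity = 1

1


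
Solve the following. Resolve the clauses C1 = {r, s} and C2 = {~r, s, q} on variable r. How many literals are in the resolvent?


Remove r from C1 and ~r from C2.
C1 remainder: {s}
C2 remainder: {s, q}
Union (resolvent): {q, s}
Resolvent has 2 literal(s).

2


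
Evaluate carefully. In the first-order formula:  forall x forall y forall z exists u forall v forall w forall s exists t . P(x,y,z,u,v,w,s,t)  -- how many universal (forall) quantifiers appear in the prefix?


Quantifier prefix: forall x forall y forall z exists u forall v forall w forall s exists t
Mark each quantifier type:
  U U U E U U U E
Universal count = 6, Existential count = 2
Asked for universal (forall) quantifiers: 6

6


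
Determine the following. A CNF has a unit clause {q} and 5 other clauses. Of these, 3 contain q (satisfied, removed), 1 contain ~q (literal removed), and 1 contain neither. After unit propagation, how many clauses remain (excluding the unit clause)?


Satisfied (removed): 3
Shortened (remain): 1
Unchanged (remain): 1
Remaining = 1 + 1 = 2

2


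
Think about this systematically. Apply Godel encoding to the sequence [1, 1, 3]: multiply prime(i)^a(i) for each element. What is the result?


Encode each element as an exponent of the corresponding prime:
  2^1 = 2
  3^1 = 3
  5^3 = 125
Product = 2 * 3 * 125 = 750

750


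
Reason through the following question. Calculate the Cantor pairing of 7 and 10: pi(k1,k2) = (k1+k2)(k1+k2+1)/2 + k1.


k1 + k2 = 17
(k1+k2)(k1+k2+1)/2 = 17 * 18 / 2 = 153
pi = 153 + 7 = 160

160


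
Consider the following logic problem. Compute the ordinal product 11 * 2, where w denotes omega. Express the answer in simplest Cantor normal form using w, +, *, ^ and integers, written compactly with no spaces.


Compute 11 * 2.
Ordinal * is associative and left-distributive over +, but NOT commutative; for finite n>1, n*w = w but w*n stays w*n.
Both finite; ordinal * agrees with natural *: 11 * 2 = 22.
Result = 22

22


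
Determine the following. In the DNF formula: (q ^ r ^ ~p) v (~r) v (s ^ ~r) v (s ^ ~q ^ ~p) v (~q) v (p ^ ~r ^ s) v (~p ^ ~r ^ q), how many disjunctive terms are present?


A DNF formula is a disjunction of terms (conjunctions).
Terms are separated by v.
Counting the disjuncts: 7 terms.

7


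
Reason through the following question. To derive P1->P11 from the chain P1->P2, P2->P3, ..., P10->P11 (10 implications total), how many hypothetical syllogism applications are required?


With 10 implications in a chain connecting 11 propositions:
P1->P2, P2->P3, ..., P10->P11
Steps needed = (number of implications) - 1 = 10 - 1 = 9

9


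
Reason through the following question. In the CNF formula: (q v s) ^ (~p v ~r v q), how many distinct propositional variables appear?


Identify each variable that appears in the formula.
Variables found: p, q, r, s
Count = 4

4


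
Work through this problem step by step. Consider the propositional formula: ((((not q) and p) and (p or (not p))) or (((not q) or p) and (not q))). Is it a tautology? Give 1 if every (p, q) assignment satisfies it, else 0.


Check all 4 assignments:
p=0, q=0: 1
p=0, q=1: 0
p=1, q=0: 1
p=1, q=1: 0
Satisfying count = 2/4.
Tautology iff count = 4: no.

0


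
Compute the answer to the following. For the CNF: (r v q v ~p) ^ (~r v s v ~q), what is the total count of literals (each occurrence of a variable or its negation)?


Counting literals in each clause:
Clause 1: 3 literal(s)
Clause 2: 3 literal(s)
Total = 6

6


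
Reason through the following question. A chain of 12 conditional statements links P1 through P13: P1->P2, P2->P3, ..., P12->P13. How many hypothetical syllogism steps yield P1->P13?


With 12 implications in a chain connecting 13 propositions:
P1->P2, P2->P3, ..., P12->P13
Steps needed = (number of implications) - 1 = 12 - 1 = 11

11


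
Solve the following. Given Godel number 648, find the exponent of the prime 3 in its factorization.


Factorize 648 by dividing by 3 repeatedly.
Division steps: 3 divides 648 exactly 4 time(s).
Exponent of 3 = 4

4


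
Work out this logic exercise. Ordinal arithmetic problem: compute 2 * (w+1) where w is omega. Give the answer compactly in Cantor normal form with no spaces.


Compute 2 * (w+1).
Ordinal * is associative and left-distributive over +, but NOT commutative; for finite n>1, n*w = w but w*n stays w*n.
By left-distributivity: 2 * (w+1) = 2*w + 2*1 = w + 2 = w+2.
Result = w+2

w+2


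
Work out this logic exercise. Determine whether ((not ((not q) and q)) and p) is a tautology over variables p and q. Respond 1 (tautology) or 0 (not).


Check all 4 assignments:
p=0, q=0: 0
p=0, q=1: 0
p=1, q=0: 1
p=1, q=1: 1
Satisfying count = 2/4.
Tautology iff count = 4: no.

0


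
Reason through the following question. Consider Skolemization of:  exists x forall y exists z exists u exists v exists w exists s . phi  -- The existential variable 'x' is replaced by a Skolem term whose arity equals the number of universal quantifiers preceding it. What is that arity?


Quantifier prefix: exists x forall y exists z exists u exists v exists w exists s
'x' is existentially quantified at position 1.
No universal quantifiers precede it.
Skolem function arity = 0 (a Skolem constant)

0


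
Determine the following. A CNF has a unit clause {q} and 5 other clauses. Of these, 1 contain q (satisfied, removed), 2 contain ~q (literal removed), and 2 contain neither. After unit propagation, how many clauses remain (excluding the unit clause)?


Satisfied (removed): 1
Shortened (remain): 2
Unchanged (remain): 2
Remaining = 2 + 2 = 4

4


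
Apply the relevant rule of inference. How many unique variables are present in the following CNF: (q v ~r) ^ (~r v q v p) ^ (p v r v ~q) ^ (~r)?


Identify each variable that appears in the formula.
Variables found: p, q, r
Count = 3

3


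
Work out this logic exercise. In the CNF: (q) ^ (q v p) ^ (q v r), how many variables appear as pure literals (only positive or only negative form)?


Check each variable for pure literal status:
p: pure positive
q: pure positive
r: pure positive
Pure literal count = 3

3


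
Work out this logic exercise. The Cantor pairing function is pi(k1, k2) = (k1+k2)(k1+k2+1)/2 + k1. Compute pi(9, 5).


k1 + k2 = 14
(k1+k2)(k1+k2+1)/2 = 14 * 15 / 2 = 105
pi = 105 + 9 = 114

114


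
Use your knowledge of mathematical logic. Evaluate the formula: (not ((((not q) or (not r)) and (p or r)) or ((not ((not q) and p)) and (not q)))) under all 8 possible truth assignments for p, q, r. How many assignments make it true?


Check all 8 assignments:
p=0, q=0, r=0: 0
p=0, q=0, r=1: 0
p=0, q=1, r=0: 1
p=0, q=1, r=1: 1
p=1, q=0, r=0: 0
p=1, q=0, r=1: 0
p=1, q=1, r=0: 0
p=1, q=1, r=1: 1
Count of True = 3

3


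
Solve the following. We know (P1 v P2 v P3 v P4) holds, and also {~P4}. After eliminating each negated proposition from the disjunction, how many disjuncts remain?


Original disjuncts (4): P1, P2, P3, P4
Negated (eliminate): ~P4
Remaining disjuncts: P1, P2, P3
Count = 4 - 1 = 3

3


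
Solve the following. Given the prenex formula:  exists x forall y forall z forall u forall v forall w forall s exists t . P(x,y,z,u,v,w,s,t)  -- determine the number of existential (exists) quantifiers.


Quantifier prefix: exists x forall y forall z forall u forall v forall w forall s exists t
Mark each quantifier type:
  E U U U U U U E
Universal count = 6, Existential count = 2
Asked for existential (exists) quantifiers: 2

2


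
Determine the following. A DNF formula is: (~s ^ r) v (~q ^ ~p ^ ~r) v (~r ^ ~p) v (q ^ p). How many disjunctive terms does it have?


A DNF formula is a disjunction of terms (conjunctions).
Terms are separated by v.
Counting the disjuncts: 4 terms.

4


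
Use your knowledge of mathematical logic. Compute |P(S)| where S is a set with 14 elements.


The power set of a set with n elements has 2^n elements.
|P(S)| = 2^14 = 16384

16384


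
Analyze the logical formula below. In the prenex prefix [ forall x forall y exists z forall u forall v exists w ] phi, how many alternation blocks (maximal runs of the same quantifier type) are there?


Quantifier-type sequence: A A E A A E  (A=forall, E=exists)
Group into maximal same-type runs:
  Ax2 | Ex1 | Ax2 | Ex1
Number of blocks = 4

4


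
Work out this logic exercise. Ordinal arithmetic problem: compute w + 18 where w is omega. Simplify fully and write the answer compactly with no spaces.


Compute w + 18.
Ordinal + is associative but NOT commutative; for finite n>0, n + w = w but w + n stays w+n.
w + 18 is already in normal form (a successor ordinal beyond w).
Result = w+18

w+18


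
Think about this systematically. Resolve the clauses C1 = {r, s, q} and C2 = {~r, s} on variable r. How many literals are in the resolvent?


Remove r from C1 and ~r from C2.
C1 remainder: {s, q}
C2 remainder: {s}
Union (resolvent): {q, s}
Resolvent has 2 literal(s).

2


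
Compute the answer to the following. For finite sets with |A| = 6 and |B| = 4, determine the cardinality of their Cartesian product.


The Cartesian product A x B contains all ordered pairs (a, b).
|A x B| = |A| * |B| = 6 * 4 = 24

24


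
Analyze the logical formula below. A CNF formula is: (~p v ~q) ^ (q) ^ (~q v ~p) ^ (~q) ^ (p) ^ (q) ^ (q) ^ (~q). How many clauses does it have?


A CNF formula is a conjunction of clauses.
Clauses are separated by ^.
Counting the conjuncts: 8 clauses.

8


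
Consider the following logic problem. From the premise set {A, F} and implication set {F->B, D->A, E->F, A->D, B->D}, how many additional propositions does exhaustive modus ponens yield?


Initial facts: {A, F}
Apply modus ponens to closure:
  F and F->B  =>  B
  A and A->D  =>  D
Final known: {A, B, D, F}
New propositions: {B, D}
Count = 2

2


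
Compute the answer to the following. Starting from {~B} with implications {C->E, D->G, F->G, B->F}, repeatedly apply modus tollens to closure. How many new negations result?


Initial negated facts: {~B}
Apply modus tollens to closure:
  (no implication fires)
Final negated: {~B}
New negations: {(none)}
Count = 0

0


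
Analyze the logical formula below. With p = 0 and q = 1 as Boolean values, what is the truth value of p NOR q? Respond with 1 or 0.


p = 0, q = 1
Operation: p NOR q
Evaluate: 0 NOR 1 = 0

0


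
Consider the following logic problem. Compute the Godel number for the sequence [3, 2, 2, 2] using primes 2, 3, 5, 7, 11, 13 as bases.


Encode each element as an exponent of the corresponding prime:
  2^3 = 8
  3^2 = 9
  5^2 = 25
  7^2 = 49
Product = 8 * 9 * 25 * 49 = 88200

88200


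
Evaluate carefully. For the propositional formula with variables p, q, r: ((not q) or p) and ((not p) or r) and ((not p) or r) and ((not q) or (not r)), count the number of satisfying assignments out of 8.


Evaluate all 8 assignments for p, q, r:
p=0, q=0, r=0: 1
p=0, q=0, r=1: 1
p=0, q=1, r=0: 0
p=0, q=1, r=1: 0
p=1, q=0, r=0: 0
p=1, q=0, r=1: 1
p=1, q=1, r=0: 0
p=1, q=1, r=1: 0
Satisfying count = 3

3


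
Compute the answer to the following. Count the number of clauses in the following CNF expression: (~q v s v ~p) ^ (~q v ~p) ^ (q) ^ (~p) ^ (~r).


A CNF formula is a conjunction of clauses.
Clauses are separated by ^.
Counting the conjuncts: 5 clauses.

5


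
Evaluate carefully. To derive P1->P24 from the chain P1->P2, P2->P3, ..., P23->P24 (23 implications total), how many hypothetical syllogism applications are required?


With 23 implications in a chain connecting 24 propositions:
P1->P2, P2->P3, ..., P23->P24
Steps needed = (number of implications) - 1 = 23 - 1 = 22

22


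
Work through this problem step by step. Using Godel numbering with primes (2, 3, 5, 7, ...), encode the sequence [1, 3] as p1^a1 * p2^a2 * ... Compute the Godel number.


Encode each element as an exponent of the corresponding prime:
  2^1 = 2
  3^3 = 27
Product = 2 * 27 = 54

54


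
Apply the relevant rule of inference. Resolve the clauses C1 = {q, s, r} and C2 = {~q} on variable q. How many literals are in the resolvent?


Remove q from C1 and ~q from C2.
C1 remainder: {s, r}
C2 remainder: {}
Union (resolvent): {r, s}
Resolvent has 2 literal(s).

2


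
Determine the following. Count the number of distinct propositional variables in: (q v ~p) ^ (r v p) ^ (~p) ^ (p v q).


Identify each variable that appears in the formula.
Variables found: p, q, r
Count = 3

3


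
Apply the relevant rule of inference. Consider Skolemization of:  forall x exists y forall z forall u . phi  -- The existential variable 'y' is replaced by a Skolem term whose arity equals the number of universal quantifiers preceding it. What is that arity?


Quantifier prefix: forall x exists y forall z forall u
'y' is existentially quantified at position 2.
Universal variables preceding it: x
Skolem function arity = 1

1


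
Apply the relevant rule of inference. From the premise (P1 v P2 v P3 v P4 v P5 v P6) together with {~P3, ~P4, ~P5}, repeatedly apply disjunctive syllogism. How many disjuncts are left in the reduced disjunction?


Original disjuncts (6): P1, P2, P3, P4, P5, P6
Negated (eliminate): ~P3, ~P4, ~P5
Remaining disjuncts: P1, P2, P6
Count = 6 - 3 = 3

3


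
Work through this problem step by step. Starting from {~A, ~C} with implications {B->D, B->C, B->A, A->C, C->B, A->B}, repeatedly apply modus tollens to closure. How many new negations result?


Initial negated facts: {~A, ~C}
Apply modus tollens to closure:
  ~C and B->C  =>  ~B
Final negated: {~A, ~B, ~C}
New negations: {~B}
Count = 1

1


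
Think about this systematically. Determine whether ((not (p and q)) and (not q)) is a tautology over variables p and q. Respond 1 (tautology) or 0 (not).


Check all 4 assignments:
p=0, q=0: 1
p=0, q=1: 0
p=1, q=0: 1
p=1, q=1: 0
Satisfying count = 2/4.
Tautology iff count = 4: no.

0


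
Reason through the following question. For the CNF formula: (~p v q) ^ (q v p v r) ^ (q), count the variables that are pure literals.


Check each variable for pure literal status:
p: mixed (not pure)
q: pure positive
r: pure positive
Pure literal count = 2

2


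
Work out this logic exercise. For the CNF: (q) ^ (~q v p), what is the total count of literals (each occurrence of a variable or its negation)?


Counting literals in each clause:
Clause 1: 1 literal(s)
Clause 2: 2 literal(s)
Total = 3

3


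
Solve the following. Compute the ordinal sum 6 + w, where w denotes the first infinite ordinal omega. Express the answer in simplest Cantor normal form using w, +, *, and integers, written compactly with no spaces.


Compute 6 + w.
Ordinal + is associative but NOT commutative; for finite n>0, n + w = w but w + n stays w+n.
Any finite left addend is absorbed by w on the right: 6 + w = w.
Result = w

w


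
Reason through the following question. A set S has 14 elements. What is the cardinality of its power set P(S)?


The power set of a set with n elements has 2^n elements.
|P(S)| = 2^14 = 16384

16384


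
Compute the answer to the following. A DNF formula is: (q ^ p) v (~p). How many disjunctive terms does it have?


A DNF formula is a disjunction of terms (conjunctions).
Terms are separated by v.
Counting the disjuncts: 2 terms.

2


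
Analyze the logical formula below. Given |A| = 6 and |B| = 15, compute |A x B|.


The Cartesian product A x B contains all ordered pairs (a, b).
|A x B| = |A| * |B| = 6 * 15 = 90

90


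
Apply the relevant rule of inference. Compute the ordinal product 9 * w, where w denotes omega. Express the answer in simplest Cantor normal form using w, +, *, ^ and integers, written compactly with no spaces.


Compute 9 * w.
Ordinal * is associative and left-distributive over +, but NOT commutative; for finite n>1, n*w = w but w*n stays w*n.
For finite n>0, n * w = sup{n*k : k<w} = w. So 9 * w = w.
Result = w

w


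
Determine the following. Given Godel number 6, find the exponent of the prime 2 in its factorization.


Factorize 6 by dividing by 2 repeatedly.
Division steps: 2 divides 6 exactly 1 time(s).
Exponent of 2 = 1

1


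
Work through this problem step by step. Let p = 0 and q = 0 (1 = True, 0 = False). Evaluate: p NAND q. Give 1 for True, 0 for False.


p = 0, q = 0
Operation: p NAND q
Evaluate: 0 NAND 0 = 1

1


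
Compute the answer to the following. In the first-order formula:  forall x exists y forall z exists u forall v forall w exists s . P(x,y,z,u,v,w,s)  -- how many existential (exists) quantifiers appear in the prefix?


Quantifier prefix: forall x exists y forall z exists u forall v forall w exists s
Mark each quantifier type:
  U E U E U U E
Universal count = 4, Existential count = 3
Asked for existential (exists) quantifiers: 3

3


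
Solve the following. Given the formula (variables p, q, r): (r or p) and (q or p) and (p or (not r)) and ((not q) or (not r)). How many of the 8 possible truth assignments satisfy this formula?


Evaluate all 8 assignments for p, q, r:
p=0, q=0, r=0: 0
p=0, q=0, r=1: 0
p=0, q=1, r=0: 0
p=0, q=1, r=1: 0
p=1, q=0, r=0: 1
p=1, q=0, r=1: 1
p=1, q=1, r=0: 1
p=1, q=1, r=1: 0
Satisfying count = 3

3


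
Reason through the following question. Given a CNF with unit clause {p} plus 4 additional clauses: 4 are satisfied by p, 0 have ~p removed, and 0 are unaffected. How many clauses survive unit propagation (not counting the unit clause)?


Satisfied (removed): 4
Shortened (remain): 0
Unchanged (remain): 0
Remaining = 0 + 0 = 0

0


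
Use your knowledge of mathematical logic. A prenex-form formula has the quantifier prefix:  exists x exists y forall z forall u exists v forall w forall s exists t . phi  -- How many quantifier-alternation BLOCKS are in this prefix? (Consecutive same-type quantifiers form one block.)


Quantifier-type sequence: E E A A E A A E  (A=forall, E=exists)
Group into maximal same-type runs:
  Ex2 | Ax2 | Ex1 | Ax2 | Ex1
Number of blocks = 5

5


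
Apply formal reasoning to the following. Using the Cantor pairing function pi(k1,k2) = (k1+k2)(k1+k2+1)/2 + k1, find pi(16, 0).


k1 + k2 = 16
(k1+k2)(k1+k2+1)/2 = 16 * 17 / 2 = 136
pi = 136 + 16 = 152

152


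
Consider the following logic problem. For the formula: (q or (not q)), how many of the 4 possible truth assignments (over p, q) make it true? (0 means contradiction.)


Check all 4 assignments:
p=0, q=0: 1
p=0, q=1: 1
p=1, q=0: 1
p=1, q=1: 1
Count of True = 4

4


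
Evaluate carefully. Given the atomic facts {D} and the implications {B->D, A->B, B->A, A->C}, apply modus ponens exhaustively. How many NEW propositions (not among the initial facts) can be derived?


Initial facts: {D}
Apply modus ponens to closure:
  (no implication fires)
Final known: {D}
New propositions: {(none)}
Count = 0

0


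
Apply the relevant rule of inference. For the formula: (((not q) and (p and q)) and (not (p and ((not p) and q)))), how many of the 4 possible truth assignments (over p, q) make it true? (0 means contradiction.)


Check all 4 assignments:
p=0, q=0: 0
p=0, q=1: 0
p=1, q=0: 0
p=1, q=1: 0
Count of True = 0

0


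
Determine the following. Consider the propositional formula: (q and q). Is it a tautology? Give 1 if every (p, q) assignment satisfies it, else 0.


Check all 4 assignments:
p=0, q=0: 0
p=0, q=1: 1
p=1, q=0: 0
p=1, q=1: 1
Satisfying count = 2/4.
Tautology iff count = 4: no.

0


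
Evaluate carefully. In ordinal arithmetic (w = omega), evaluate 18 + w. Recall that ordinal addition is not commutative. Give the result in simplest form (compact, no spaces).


Compute 18 + w.
Ordinal + is associative but NOT commutative; for finite n>0, n + w = w but w + n stays w+n.
Any finite left addend is absorbed by w on the right: 18 + w = w.
Result = w

w


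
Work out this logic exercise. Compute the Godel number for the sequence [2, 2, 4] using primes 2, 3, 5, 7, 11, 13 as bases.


Encode each element as an exponent of the corresponding prime:
  2^2 = 4
  3^2 = 9
  5^4 = 625
Product = 4 * 9 * 625 = 22500

22500


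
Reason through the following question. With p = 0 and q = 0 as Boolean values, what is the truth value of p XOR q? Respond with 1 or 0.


p = 0, q = 0
Operation: p XOR q
Evaluate: 0 XOR 0 = 0

0


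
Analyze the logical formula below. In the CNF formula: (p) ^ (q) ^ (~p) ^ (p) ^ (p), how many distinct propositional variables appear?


Identify each variable that appears in the formula.
Variables found: p, q
Count = 2

2


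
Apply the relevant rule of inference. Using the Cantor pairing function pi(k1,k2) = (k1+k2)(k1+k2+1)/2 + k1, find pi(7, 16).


k1 + k2 = 23
(k1+k2)(k1+k2+1)/2 = 23 * 24 / 2 = 276
pi = 276 + 7 = 283

283


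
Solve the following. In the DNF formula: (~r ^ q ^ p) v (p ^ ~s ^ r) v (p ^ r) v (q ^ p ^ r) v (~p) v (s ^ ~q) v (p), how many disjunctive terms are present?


A DNF formula is a disjunction of terms (conjunctions).
Terms are separated by v.
Counting the disjuncts: 7 terms.

7


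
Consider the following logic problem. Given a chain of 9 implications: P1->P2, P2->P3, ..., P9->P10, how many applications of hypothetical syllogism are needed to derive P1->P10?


With 9 implications in a chain connecting 10 propositions:
P1->P2, P2->P3, ..., P9->P10
Steps needed = (number of implications) - 1 = 9 - 1 = 8

8


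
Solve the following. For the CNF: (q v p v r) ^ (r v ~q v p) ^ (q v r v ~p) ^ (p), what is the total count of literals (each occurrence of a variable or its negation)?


Counting literals in each clause:
Clause 1: 3 literal(s)
Clause 2: 3 literal(s)
Clause 3: 3 literal(s)
Clause 4: 1 literal(s)
Total = 10

10


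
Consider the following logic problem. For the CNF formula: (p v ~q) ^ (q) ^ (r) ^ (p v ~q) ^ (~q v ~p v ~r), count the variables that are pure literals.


Check each variable for pure literal status:
p: mixed (not pure)
q: mixed (not pure)
r: mixed (not pure)
Pure literal count = 0

0


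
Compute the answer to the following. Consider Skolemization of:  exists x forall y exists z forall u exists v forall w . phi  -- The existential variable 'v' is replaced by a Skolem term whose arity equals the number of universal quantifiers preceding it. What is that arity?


Quantifier prefix: exists x forall y exists z forall u exists v forall w
'v' is existentially quantified at position 5.
Universal variables preceding it: y, u
Skolem function arity = 2

2


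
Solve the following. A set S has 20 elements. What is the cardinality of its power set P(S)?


The power set of a set with n elements has 2^n elements.
|P(S)| = 2^20 = 1048576

1048576


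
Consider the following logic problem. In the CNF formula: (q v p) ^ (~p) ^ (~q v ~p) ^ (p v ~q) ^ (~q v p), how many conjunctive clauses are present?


A CNF formula is a conjunction of clauses.
Clauses are separated by ^.
Counting the conjuncts: 5 clauses.

5


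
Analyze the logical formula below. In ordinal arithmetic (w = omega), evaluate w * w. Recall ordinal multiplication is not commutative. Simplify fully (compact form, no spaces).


Compute w * w.
Ordinal * is associative and left-distributive over +, but NOT commutative; for finite n>1, n*w = w but w*n stays w*n.
w * w = w^2 by definition.
Result = w^2

w^2


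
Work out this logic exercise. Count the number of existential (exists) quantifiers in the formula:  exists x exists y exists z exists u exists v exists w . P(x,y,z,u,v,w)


Quantifier prefix: exists x exists y exists z exists u exists v exists w
Mark each quantifier type:
  E E E E E E
Universal count = 0, Existential count = 6
Asked for existential (exists) quantifiers: 6

6


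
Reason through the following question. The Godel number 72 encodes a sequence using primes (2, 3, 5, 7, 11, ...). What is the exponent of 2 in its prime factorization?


Factorize 72 by dividing by 2 repeatedly.
Division steps: 2 divides 72 exactly 3 time(s).
Exponent of 2 = 3

3


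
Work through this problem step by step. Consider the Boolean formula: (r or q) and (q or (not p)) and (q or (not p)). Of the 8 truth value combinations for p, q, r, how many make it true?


Evaluate all 8 assignments for p, q, r:
p=0, q=0, r=0: 0
p=0, q=0, r=1: 1
p=0, q=1, r=0: 1
p=0, q=1, r=1: 1
p=1, q=0, r=0: 0
p=1, q=0, r=1: 0
p=1, q=1, r=0: 1
p=1, q=1, r=1: 1
Satisfying count = 5

5


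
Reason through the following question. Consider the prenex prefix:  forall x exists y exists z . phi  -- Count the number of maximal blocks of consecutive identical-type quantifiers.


Quantifier-type sequence: A E E  (A=forall, E=exists)
Group into maximal same-type runs:
  Ax1 | Ex2
Number of blocks = 2

2


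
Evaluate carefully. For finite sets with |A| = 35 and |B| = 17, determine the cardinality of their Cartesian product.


The Cartesian product A x B contains all ordered pairs (a, b).
|A x B| = |A| * |B| = 35 * 17 = 595

595


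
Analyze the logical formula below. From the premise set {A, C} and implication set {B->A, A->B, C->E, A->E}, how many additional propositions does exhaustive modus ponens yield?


Initial facts: {A, C}
Apply modus ponens to closure:
  A and A->B  =>  B
  C and C->E  =>  E
Final known: {A, B, C, E}
New propositions: {B, E}
Count = 2

2


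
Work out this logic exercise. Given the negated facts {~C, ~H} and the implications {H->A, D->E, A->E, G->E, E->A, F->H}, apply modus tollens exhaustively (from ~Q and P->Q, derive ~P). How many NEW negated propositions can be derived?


Initial negated facts: {~C, ~H}
Apply modus tollens to closure:
  ~H and F->H  =>  ~F
Final negated: {~C, ~F, ~H}
New negations: {~F}
Count = 1

1


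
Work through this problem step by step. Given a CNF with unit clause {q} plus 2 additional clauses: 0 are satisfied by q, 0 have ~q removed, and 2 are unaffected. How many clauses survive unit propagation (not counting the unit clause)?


Satisfied (removed): 0
Shortened (remain): 0
Unchanged (remain): 2
Remaining = 0 + 2 = 2

2


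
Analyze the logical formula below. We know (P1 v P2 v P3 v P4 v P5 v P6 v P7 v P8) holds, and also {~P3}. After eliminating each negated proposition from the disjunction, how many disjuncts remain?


Original disjuncts (8): P1, P2, P3, P4, P5, P6, P7, P8
Negated (eliminate): ~P3
Remaining disjuncts: P1, P2, P4, P5, P6, P7, P8
Count = 8 - 1 = 7

7


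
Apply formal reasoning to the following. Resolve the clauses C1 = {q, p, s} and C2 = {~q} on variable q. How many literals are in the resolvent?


Remove q from C1 and ~q from C2.
C1 remainder: {p, s}
C2 remainder: {}
Union (resolvent): {p, s}
Resolvent has 2 literal(s).

2


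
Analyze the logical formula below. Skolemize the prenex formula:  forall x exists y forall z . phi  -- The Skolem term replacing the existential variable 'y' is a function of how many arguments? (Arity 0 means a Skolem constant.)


Quantifier prefix: forall x exists y forall z
'y' is existentially quantified at position 2.
Universal variables preceding it: x
Skolem function arity = 1

1


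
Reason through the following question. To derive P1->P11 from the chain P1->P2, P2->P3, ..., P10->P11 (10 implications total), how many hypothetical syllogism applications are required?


With 10 implications in a chain connecting 11 propositions:
P1->P2, P2->P3, ..., P10->P11
Steps needed = (number of implications) - 1 = 10 - 1 = 9

9


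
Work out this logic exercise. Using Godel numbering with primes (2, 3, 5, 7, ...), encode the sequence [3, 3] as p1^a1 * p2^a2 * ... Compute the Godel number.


Encode each element as an exponent of the corresponding prime:
  2^3 = 8
  3^3 = 27
Product = 8 * 27 = 216

216


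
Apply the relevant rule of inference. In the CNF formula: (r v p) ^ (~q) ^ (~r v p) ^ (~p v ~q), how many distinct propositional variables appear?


Identify each variable that appears in the formula.
Variables found: p, q, r
Count = 3

3


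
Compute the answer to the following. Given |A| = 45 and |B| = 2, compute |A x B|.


The Cartesian product A x B contains all ordered pairs (a, b).
|A x B| = |A| * |B| = 45 * 2 = 90

90


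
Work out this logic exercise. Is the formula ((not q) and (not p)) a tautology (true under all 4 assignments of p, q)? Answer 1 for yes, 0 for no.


Check all 4 assignments:
p=0, q=0: 1
p=0, q=1: 0
p=1, q=0: 0
p=1, q=1: 0
Satisfying count = 1/4.
Tautology iff count = 4: no.

0


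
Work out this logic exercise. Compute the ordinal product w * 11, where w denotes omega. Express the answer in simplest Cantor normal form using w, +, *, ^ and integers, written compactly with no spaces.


Compute w * 11.
Ordinal * is associative and left-distributive over +, but NOT commutative; for finite n>1, n*w = w but w*n stays w*n.
w * 11 means 11 copies of w concatenated: w*11.
Result = w*11

w*11


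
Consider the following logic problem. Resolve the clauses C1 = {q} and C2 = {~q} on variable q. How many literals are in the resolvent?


Remove q from C1 and ~q from C2.
C1 remainder: {}
C2 remainder: {}
Union (resolvent): {} (empty clause)
Resolvent has 0 literal(s).

0


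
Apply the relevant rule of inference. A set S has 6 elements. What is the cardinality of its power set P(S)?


The power set of a set with n elements has 2^n elements.
|P(S)| = 2^6 = 64

64


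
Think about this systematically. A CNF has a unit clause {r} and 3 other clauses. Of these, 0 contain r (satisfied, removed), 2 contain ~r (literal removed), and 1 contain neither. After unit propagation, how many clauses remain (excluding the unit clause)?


Satisfied (removed): 0
Shortened (remain): 2
Unchanged (remain): 1
Remaining = 2 + 1 = 3

3


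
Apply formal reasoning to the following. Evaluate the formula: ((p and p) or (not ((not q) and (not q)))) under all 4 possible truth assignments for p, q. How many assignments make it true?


Check all 4 assignments:
p=0, q=0: 0
p=0, q=1: 1
p=1, q=0: 1
p=1, q=1: 1
Count of True = 3

3


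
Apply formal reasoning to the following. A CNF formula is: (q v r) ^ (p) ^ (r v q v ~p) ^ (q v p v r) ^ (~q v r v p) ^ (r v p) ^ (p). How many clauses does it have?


A CNF formula is a conjunction of clauses.
Clauses are separated by ^.
Counting the conjuncts: 7 clauses.

7


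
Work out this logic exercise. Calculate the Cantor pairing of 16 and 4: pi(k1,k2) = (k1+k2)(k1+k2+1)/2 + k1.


k1 + k2 = 20
(k1+k2)(k1+k2+1)/2 = 20 * 21 / 2 = 210
pi = 210 + 16 = 226

226


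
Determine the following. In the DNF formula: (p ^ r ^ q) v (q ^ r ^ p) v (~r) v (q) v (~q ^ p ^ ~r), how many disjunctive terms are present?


A DNF formula is a disjunction of terms (conjunctions).
Terms are separated by v.
Counting the disjuncts: 5 terms.

5


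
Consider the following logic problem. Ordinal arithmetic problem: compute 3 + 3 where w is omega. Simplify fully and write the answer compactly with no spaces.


Compute 3 + 3.
Ordinal + is associative but NOT commutative; for finite n>0, n + w = w but w + n stays w+n.
Both operands finite; ordinal + agrees with natural +: 3 + 3 = 6.
Result = 6

6


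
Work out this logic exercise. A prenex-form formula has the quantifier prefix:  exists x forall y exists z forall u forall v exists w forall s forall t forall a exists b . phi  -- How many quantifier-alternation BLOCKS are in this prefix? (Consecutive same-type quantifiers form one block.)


Quantifier-type sequence: E A E A A E A A A E  (A=forall, E=exists)
Group into maximal same-type runs:
  Ex1 | Ax1 | Ex1 | Ax2 | Ex1 | Ax3 | Ex1
Number of blocks = 7

7


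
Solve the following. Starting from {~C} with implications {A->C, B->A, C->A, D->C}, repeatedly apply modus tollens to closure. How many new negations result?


Initial negated facts: {~C}
Apply modus tollens to closure:
  ~C and A->C  =>  ~A
  ~A and B->A  =>  ~B
  ~C and D->C  =>  ~D
Final negated: {~A, ~B, ~C, ~D}
New negations: {~A, ~B, ~D}
Count = 3

3


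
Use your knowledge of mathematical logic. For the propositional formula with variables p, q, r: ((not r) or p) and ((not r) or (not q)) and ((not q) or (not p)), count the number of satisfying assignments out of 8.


Evaluate all 8 assignments for p, q, r:
p=0, q=0, r=0: 1
p=0, q=0, r=1: 0
p=0, q=1, r=0: 1
p=0, q=1, r=1: 0
p=1, q=0, r=0: 1
p=1, q=0, r=1: 1
p=1, q=1, r=0: 0
p=1, q=1, r=1: 0
Satisfying count = 4

4


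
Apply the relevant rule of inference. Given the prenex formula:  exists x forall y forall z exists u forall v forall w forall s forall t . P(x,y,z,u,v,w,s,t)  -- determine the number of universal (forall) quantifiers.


Quantifier prefix: exists x forall y forall z exists u forall v forall w forall s forall t
Mark each quantifier type:
  E U U E U U U U
Universal count = 6, Existential count = 2
Asked for universal (forall) quantifiers: 6

6


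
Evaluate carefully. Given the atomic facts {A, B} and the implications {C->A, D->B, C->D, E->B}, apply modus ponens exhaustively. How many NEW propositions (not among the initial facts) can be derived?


Initial facts: {A, B}
Apply modus ponens to closure:
  (no implication fires)
Final known: {A, B}
New propositions: {(none)}
Count = 0

0


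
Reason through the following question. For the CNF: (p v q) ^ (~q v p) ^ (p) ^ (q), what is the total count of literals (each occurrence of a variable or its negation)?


Counting literals in each clause:
Clause 1: 2 literal(s)
Clause 2: 2 literal(s)
Clause 3: 1 literal(s)
Clause 4: 1 literal(s)
Total = 6

6


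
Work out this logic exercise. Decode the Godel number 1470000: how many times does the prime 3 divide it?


Factorize 1470000 by dividing by 3 repeatedly.
Division steps: 3 divides 1470000 exactly 1 time(s).
Exponent of 3 = 1

1


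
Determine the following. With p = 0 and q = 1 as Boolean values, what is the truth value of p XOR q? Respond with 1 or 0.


p = 0, q = 1
Operation: p XOR q
Evaluate: 0 XOR 1 = 1

1


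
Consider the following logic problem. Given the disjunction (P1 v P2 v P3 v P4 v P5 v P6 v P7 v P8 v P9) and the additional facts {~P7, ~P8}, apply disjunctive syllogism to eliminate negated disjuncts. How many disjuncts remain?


Original disjuncts (9): P1, P2, P3, P4, P5, P6, P7, P8, P9
Negated (eliminate): ~P7, ~P8
Remaining disjuncts: P1, P2, P3, P4, P5, P6, P9
Count = 9 - 2 = 7

7
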